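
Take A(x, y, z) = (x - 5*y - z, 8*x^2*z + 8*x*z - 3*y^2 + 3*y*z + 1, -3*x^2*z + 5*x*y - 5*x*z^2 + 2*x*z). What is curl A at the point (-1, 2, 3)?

(-11, 10, -19)

(∇×A)₁ = ∂A₃/∂y − ∂A₂/∂z = -8*x^2 - 3*x - 3*y
(∇×A)₂ = ∂A₁/∂z − ∂A₃/∂x = 6*x*z - 5*y + 5*z^2 - 2*z - 1
(∇×A)₃ = ∂A₂/∂x − ∂A₁/∂y = 16*x*z + 8*z + 5
∇×A = (-8*x^2 - 3*x - 3*y, 6*x*z - 5*y + 5*z^2 - 2*z - 1, 16*x*z + 8*z + 5)
At (-1, 2, 3): (-11, 10, -19).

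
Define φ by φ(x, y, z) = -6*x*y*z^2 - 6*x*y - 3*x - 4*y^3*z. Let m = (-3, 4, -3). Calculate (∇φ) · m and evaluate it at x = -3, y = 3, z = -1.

1341

∂φ/∂x = -6*y*z^2 - 6*y - 3
∂φ/∂y = -6*x*z^2 - 6*x - 12*y^2*z
∂φ/∂z = -12*x*y*z - 4*y^3
∇φ at (-3, 3, -1) = (-39, 144, -216)
∇φ · m = (-39)(-3) + (144)(4) + (-216)(-3) = 1341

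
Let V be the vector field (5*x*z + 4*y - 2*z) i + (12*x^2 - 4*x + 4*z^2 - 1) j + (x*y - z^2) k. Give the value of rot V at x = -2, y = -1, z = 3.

(-26, -11, -56)

(∇×V)₁ = ∂V₃/∂y − ∂V₂/∂z = x - 8*z
(∇×V)₂ = ∂V₁/∂z − ∂V₃/∂x = 5*x - y - 2
(∇×V)₃ = ∂V₂/∂x − ∂V₁/∂y = 24*x - 8
∇×V = (x - 8*z, 5*x - y - 2, 24*x - 8)
At (-2, -1, 3): (-26, -11, -56).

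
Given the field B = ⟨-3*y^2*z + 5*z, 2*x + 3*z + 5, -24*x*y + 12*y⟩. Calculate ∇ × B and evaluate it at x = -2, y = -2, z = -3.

(57, -55, 38)

(∇×B)₁ = ∂B₃/∂y − ∂B₂/∂z = -24*x + 9
(∇×B)₂ = ∂B₁/∂z − ∂B₃/∂x = -3*y^2 + 24*y + 5
(∇×B)₃ = ∂B₂/∂x − ∂B₁/∂y = 6*y*z + 2
∇×B = (-24*x + 9, -3*y^2 + 24*y + 5, 6*y*z + 2)
At (-2, -2, -3): (57, -55, 38).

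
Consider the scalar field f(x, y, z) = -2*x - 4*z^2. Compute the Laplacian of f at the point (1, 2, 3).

∂²f/∂x² = 0
∂²f/∂y² = 0
∂²f/∂z² = -8
∇²f = -8
At (1, 2, 3): -8.

-8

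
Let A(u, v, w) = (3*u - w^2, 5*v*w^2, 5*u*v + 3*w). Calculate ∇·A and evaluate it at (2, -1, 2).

∂A₁/∂u = 3
∂A₂/∂v = 5*w^2
∂A₃/∂w = 3
∇·A = 5*w^2 + 6
At (2, -1, 2): 26.

26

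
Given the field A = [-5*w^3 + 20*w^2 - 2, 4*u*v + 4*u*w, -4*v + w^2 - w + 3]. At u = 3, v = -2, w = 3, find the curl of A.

(∇×A)₁ = ∂A₃/∂v − ∂A₂/∂w = -4*u - 4
(∇×A)₂ = ∂A₁/∂w − ∂A₃/∂u = -15*w^2 + 40*w
(∇×A)₃ = ∂A₂/∂u − ∂A₁/∂v = 4*v + 4*w
∇×A = (-4*u - 4, -15*w^2 + 40*w, 4*v + 4*w)
At (3, -2, 3): (-16, -15, 4).

(-16, -15, 4)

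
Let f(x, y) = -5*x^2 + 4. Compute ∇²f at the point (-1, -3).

∂²f/∂x² = -10
∂²f/∂y² = 0
∇²f = -10
At (-1, -3): -10.

-10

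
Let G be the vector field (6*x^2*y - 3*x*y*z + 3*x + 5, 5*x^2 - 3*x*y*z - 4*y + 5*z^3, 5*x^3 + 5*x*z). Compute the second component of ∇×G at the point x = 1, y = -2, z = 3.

(∇×G)_2 = ∂G₁/∂z − ∂G₃/∂x
= -3*x*y − (15*x^2 + 5*z)
= -15*x^2 - 3*x*y - 5*z
At (1, -2, 3): -24.

-24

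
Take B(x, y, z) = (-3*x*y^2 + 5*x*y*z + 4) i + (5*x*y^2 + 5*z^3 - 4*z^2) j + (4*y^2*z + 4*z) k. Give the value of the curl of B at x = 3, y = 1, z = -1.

(-31, 15, 38)

(∇×B)₁ = ∂B₃/∂y − ∂B₂/∂z = 8*y*z - 15*z^2 + 8*z
(∇×B)₂ = ∂B₁/∂z − ∂B₃/∂x = 5*x*y
(∇×B)₃ = ∂B₂/∂x − ∂B₁/∂y = 6*x*y - 5*x*z + 5*y^2
∇×B = (8*y*z - 15*z^2 + 8*z, 5*x*y, 6*x*y - 5*x*z + 5*y^2)
At (3, 1, -1): (-31, 15, 38).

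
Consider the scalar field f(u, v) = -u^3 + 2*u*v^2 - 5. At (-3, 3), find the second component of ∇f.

-36

(∇f)_2 = ∂f/∂v = 4*u*v
At (-3, 3): -36.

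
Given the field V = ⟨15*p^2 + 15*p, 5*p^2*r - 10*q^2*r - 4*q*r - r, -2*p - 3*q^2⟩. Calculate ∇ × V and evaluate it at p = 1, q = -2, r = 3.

(∇×V)₁ = ∂V₃/∂q − ∂V₂/∂r = -5*p^2 + 10*q^2 - 2*q + 1
(∇×V)₂ = ∂V₁/∂r − ∂V₃/∂p = 2
(∇×V)₃ = ∂V₂/∂p − ∂V₁/∂q = 10*p*r
∇×V = (-5*p^2 + 10*q^2 - 2*q + 1, 2, 10*p*r)
At (1, -2, 3): (40, 2, 30).

(40, 2, 30)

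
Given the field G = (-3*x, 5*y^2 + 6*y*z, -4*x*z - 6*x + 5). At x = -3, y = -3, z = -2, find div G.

∂G₁/∂x = -3
∂G₂/∂y = 10*y + 6*z
∂G₃/∂z = -4*x
∇·G = -4*x + 10*y + 6*z - 3
At (-3, -3, -2): -33.

-33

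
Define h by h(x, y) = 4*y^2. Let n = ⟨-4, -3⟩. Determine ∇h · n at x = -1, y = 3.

-72

∂h/∂x = 0
∂h/∂y = 8*y
∇h at (-1, 3) = (0, 24)
∇h · n = (0)(-4) + (24)(-3) = -72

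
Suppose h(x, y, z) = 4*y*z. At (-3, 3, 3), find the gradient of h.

∂h/∂x = 0
∂h/∂y = 4*z
∂h/∂z = 4*y
∇h = (0, 4*z, 4*y)
At (-3, 3, 3): (0, 12, 12).

(0, 12, 12)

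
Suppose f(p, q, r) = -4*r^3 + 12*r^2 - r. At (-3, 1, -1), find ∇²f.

∂²f/∂p² = 0
∂²f/∂q² = 0
∂²f/∂r² = 24*(-r + 1)
∇²f = -24*r + 24
At (-3, 1, -1): 48.

48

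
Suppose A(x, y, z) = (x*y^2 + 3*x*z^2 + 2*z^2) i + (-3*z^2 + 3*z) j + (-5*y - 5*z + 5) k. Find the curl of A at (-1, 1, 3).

(10, -6, 2)

(∇×A)₁ = ∂A₃/∂y − ∂A₂/∂z = 6*z - 8
(∇×A)₂ = ∂A₁/∂z − ∂A₃/∂x = 6*x*z + 4*z
(∇×A)₃ = ∂A₂/∂x − ∂A₁/∂y = -2*x*y
∇×A = (6*z - 8, 6*x*z + 4*z, -2*x*y)
At (-1, 1, 3): (10, -6, 2).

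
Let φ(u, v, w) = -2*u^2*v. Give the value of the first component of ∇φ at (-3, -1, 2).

-12

(∇φ)_1 = ∂φ/∂u = -4*u*v
At (-3, -1, 2): -12.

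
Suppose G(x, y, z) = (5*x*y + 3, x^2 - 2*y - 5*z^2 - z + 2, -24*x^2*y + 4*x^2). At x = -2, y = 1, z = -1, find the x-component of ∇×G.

-105

(∇×G)_1 = ∂G₃/∂y − ∂G₂/∂z
= -24*x^2 − (-10*z - 1)
= -24*x^2 + 10*z + 1
At (-2, 1, -1): -105.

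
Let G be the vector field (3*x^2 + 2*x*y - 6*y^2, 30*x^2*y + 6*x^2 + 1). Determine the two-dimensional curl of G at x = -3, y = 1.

-198

∂G₂/∂x = 60*x*y + 12*x
∂G₁/∂y = 2*x - 12*y
Scalar curl = 60*x*y + 10*x + 12*y
At (-3, 1): -198.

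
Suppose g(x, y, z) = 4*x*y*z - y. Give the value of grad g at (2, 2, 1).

(8, 7, 16)

∂g/∂x = 4*y*z
∂g/∂y = 4*x*z - 1
∂g/∂z = 4*x*y
∇g = (4*y*z, 4*x*z - 1, 4*x*y)
At (2, 2, 1): (8, 7, 16).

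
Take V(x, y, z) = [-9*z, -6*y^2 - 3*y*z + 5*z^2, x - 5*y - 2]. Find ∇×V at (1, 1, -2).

(∇×V)₁ = ∂V₃/∂y − ∂V₂/∂z = 3*y - 10*z - 5
(∇×V)₂ = ∂V₁/∂z − ∂V₃/∂x = -10
(∇×V)₃ = ∂V₂/∂x − ∂V₁/∂y = 0
∇×V = (3*y - 10*z - 5, -10, 0)
At (1, 1, -2): (18, -10, 0).

(18, -10, 0)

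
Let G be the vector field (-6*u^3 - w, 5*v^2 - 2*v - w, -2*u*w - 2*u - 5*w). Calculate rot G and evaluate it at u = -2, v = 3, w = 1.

(∇×G)₁ = ∂G₃/∂v − ∂G₂/∂w = 1
(∇×G)₂ = ∂G₁/∂w − ∂G₃/∂u = 2*w + 1
(∇×G)₃ = ∂G₂/∂u − ∂G₁/∂v = 0
∇×G = (1, 2*w + 1, 0)
At (-2, 3, 1): (1, 3, 0).

(1, 3, 0)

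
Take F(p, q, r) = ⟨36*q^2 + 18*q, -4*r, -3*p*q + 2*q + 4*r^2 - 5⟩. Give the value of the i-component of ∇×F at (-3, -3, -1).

15

(∇×F)_1 = ∂F₃/∂q − ∂F₂/∂r
= -3*p + 2 − (-4)
= -3*p + 6
At (-3, -3, -1): 15.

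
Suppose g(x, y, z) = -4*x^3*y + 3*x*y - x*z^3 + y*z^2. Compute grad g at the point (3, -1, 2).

(97, -95, -40)

∂g/∂x = -12*x^2*y + 3*y - z^3
∂g/∂y = -4*x^3 + 3*x + z^2
∂g/∂z = -3*x*z^2 + 2*y*z
∇g = (-12*x^2*y + 3*y - z^3, -4*x^3 + 3*x + z^2, -3*x*z^2 + 2*y*z)
At (3, -1, 2): (97, -95, -40).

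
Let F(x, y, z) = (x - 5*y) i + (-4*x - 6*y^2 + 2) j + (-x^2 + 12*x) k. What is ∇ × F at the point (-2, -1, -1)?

(0, -16, 1)

(∇×F)₁ = ∂F₃/∂y − ∂F₂/∂z = 0
(∇×F)₂ = ∂F₁/∂z − ∂F₃/∂x = 2*x - 12
(∇×F)₃ = ∂F₂/∂x − ∂F₁/∂y = 1
∇×F = (0, 2*x - 12, 1)
At (-2, -1, -1): (0, -16, 1).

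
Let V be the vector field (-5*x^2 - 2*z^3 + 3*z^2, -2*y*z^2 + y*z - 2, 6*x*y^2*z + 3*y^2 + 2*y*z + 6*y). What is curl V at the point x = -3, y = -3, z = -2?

(-205, 72, 0)

(∇×V)₁ = ∂V₃/∂y − ∂V₂/∂z = 12*x*y*z + 4*y*z + 5*y + 2*z + 6
(∇×V)₂ = ∂V₁/∂z − ∂V₃/∂x = -6*y^2*z - 6*z^2 + 6*z
(∇×V)₃ = ∂V₂/∂x − ∂V₁/∂y = 0
∇×V = (12*x*y*z + 4*y*z + 5*y + 2*z + 6, -6*y^2*z - 6*z^2 + 6*z, 0)
At (-3, -3, -2): (-205, 72, 0).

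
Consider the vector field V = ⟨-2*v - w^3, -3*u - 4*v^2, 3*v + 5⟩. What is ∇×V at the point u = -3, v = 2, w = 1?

(3, -3, -1)

(∇×V)₁ = ∂V₃/∂v − ∂V₂/∂w = 3
(∇×V)₂ = ∂V₁/∂w − ∂V₃/∂u = -3*w^2
(∇×V)₃ = ∂V₂/∂u − ∂V₁/∂v = -1
∇×V = (3, -3*w^2, -1)
At (-3, 2, 1): (3, -3, -1).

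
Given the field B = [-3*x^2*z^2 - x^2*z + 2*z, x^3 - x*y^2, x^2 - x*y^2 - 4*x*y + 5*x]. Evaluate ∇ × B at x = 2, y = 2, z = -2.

(-16, 49, 8)

(∇×B)₁ = ∂B₃/∂y − ∂B₂/∂z = -2*x*y - 4*x
(∇×B)₂ = ∂B₁/∂z − ∂B₃/∂x = -6*x^2*z - x^2 - 2*x + y^2 + 4*y - 3
(∇×B)₃ = ∂B₂/∂x − ∂B₁/∂y = 3*x^2 - y^2
∇×B = (-2*x*y - 4*x, -6*x^2*z - x^2 - 2*x + y^2 + 4*y - 3, 3*x^2 - y^2)
At (2, 2, -2): (-16, 49, 8).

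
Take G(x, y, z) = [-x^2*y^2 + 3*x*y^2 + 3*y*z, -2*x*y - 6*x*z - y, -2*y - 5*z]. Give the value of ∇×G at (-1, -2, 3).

(∇×G)₁ = ∂G₃/∂y − ∂G₂/∂z = 6*x - 2
(∇×G)₂ = ∂G₁/∂z − ∂G₃/∂x = 3*y
(∇×G)₃ = ∂G₂/∂x − ∂G₁/∂y = 2*x^2*y - 6*x*y - 2*y - 9*z
∇×G = (6*x - 2, 3*y, 2*x^2*y - 6*x*y - 2*y - 9*z)
At (-1, -2, 3): (-8, -6, -39).

(-8, -6, -39)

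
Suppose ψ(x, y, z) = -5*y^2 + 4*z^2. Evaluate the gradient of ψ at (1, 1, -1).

(0, -10, -8)

∂ψ/∂x = 0
∂ψ/∂y = -10*y
∂ψ/∂z = 8*z
∇ψ = (0, -10*y, 8*z)
At (1, 1, -1): (0, -10, -8).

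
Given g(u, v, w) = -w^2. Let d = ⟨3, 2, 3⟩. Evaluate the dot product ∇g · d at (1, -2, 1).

-6

∂g/∂u = 0
∂g/∂v = 0
∂g/∂w = -2*w
∇g at (1, -2, 1) = (0, 0, -2)
∇g · d = (0)(3) + (0)(2) + (-2)(3) = -6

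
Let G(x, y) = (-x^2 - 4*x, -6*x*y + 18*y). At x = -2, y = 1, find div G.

30

∂G₁/∂x = -2*x - 4
∂G₂/∂y = -6*x + 18
∇·G = -8*x + 14
At (-2, 1): 30.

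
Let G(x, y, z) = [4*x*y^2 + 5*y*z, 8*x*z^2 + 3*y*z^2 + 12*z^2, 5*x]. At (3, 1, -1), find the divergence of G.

∂G₁/∂x = 4*y^2
∂G₂/∂y = 3*z^2
∂G₃/∂z = 0
∇·G = 4*y^2 + 3*z^2
At (3, 1, -1): 7.

7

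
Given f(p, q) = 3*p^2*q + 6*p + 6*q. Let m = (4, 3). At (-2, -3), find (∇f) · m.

∂f/∂p = 6*p*q + 6
∂f/∂q = 3*p^2 + 6
∇f at (-2, -3) = (42, 18)
∇f · m = (42)(4) + (18)(3) = 222

222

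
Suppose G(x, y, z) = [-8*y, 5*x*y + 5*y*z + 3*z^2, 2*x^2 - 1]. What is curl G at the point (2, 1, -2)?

(7, -8, 13)

(∇×G)₁ = ∂G₃/∂y − ∂G₂/∂z = -5*y - 6*z
(∇×G)₂ = ∂G₁/∂z − ∂G₃/∂x = -4*x
(∇×G)₃ = ∂G₂/∂x − ∂G₁/∂y = 5*y + 8
∇×G = (-5*y - 6*z, -4*x, 5*y + 8)
At (2, 1, -2): (7, -8, 13).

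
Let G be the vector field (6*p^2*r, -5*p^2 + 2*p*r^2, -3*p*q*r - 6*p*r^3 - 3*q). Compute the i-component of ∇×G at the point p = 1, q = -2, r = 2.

-17

(∇×G)_1 = ∂G₃/∂q − ∂G₂/∂r
= -3*p*r - 3 − (4*p*r)
= -7*p*r - 3
At (1, -2, 2): -17.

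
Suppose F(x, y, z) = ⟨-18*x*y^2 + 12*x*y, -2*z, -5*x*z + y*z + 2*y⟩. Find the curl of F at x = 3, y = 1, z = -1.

(3, -5, 72)

(∇×F)₁ = ∂F₃/∂y − ∂F₂/∂z = z + 4
(∇×F)₂ = ∂F₁/∂z − ∂F₃/∂x = 5*z
(∇×F)₃ = ∂F₂/∂x − ∂F₁/∂y = 36*x*y - 12*x
∇×F = (z + 4, 5*z, 36*x*y - 12*x)
At (3, 1, -1): (3, -5, 72).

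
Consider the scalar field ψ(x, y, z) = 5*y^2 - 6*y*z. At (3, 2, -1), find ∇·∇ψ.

10

∂²ψ/∂x² = 0
∂²ψ/∂y² = 10
∂²ψ/∂z² = 0
∇²ψ = 10
At (3, 2, -1): 10.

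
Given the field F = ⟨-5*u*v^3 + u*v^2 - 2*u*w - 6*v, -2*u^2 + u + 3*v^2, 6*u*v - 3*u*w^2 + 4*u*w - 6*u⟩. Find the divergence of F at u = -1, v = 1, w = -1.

∂F₁/∂u = -5*v^3 + v^2 - 2*w
∂F₂/∂v = 6*v
∂F₃/∂w = -6*u*w + 4*u
∇·F = -6*u*w + 4*u - 5*v^3 + v^2 + 6*v - 2*w
At (-1, 1, -1): -6.

-6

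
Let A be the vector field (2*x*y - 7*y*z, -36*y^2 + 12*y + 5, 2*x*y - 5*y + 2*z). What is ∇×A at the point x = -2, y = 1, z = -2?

(∇×A)₁ = ∂A₃/∂y − ∂A₂/∂z = 2*x - 5
(∇×A)₂ = ∂A₁/∂z − ∂A₃/∂x = -9*y
(∇×A)₃ = ∂A₂/∂x − ∂A₁/∂y = -2*x + 7*z
∇×A = (2*x - 5, -9*y, -2*x + 7*z)
At (-2, 1, -2): (-9, -9, -10).

(-9, -9, -10)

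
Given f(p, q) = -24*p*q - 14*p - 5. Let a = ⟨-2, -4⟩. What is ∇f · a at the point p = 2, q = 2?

∂f/∂p = -24*q - 14
∂f/∂q = -24*p
∇f at (2, 2) = (-62, -48)
∇f · a = (-62)(-2) + (-48)(-4) = 316

316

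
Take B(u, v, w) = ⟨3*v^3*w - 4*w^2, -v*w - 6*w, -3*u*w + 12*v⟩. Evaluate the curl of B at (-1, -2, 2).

(∇×B)₁ = ∂B₃/∂v − ∂B₂/∂w = v + 18
(∇×B)₂ = ∂B₁/∂w − ∂B₃/∂u = 3*v^3 - 5*w
(∇×B)₃ = ∂B₂/∂u − ∂B₁/∂v = -9*v^2*w
∇×B = (v + 18, 3*v^3 - 5*w, -9*v^2*w)
At (-1, -2, 2): (16, -34, -72).

(16, -34, -72)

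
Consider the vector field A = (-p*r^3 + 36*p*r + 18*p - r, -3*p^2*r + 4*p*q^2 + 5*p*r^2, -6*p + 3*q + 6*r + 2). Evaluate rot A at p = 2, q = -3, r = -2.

(∇×A)₁ = ∂A₃/∂q − ∂A₂/∂r = 3*p^2 - 10*p*r + 3
(∇×A)₂ = ∂A₁/∂r − ∂A₃/∂p = -3*p*r^2 + 36*p + 5
(∇×A)₃ = ∂A₂/∂p − ∂A₁/∂q = -6*p*r + 4*q^2 + 5*r^2
∇×A = (3*p^2 - 10*p*r + 3, -3*p*r^2 + 36*p + 5, -6*p*r + 4*q^2 + 5*r^2)
At (2, -3, -2): (55, 53, 80).

(55, 53, 80)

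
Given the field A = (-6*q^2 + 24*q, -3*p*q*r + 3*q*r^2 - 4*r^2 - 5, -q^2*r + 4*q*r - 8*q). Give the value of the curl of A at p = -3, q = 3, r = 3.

(∇×A)₁ = ∂A₃/∂q − ∂A₂/∂r = 3*p*q - 8*q*r + 12*r - 8
(∇×A)₂ = ∂A₁/∂r − ∂A₃/∂p = 0
(∇×A)₃ = ∂A₂/∂p − ∂A₁/∂q = -3*q*r + 12*q - 24
∇×A = (3*p*q - 8*q*r + 12*r - 8, 0, -3*q*r + 12*q - 24)
At (-3, 3, 3): (-71, 0, -15).

(-71, 0, -15)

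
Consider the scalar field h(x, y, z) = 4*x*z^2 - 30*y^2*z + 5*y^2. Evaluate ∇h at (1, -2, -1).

∂h/∂x = 4*z^2
∂h/∂y = -60*y*z + 10*y
∂h/∂z = 8*x*z - 30*y^2
∇h = (4*z^2, -60*y*z + 10*y, 8*x*z - 30*y^2)
At (1, -2, -1): (4, -140, -128).

(4, -140, -128)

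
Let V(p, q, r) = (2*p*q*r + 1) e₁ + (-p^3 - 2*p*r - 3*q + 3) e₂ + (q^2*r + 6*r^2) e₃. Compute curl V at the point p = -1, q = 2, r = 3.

(10, -4, -3)

(∇×V)₁ = ∂V₃/∂q − ∂V₂/∂r = 2*p + 2*q*r
(∇×V)₂ = ∂V₁/∂r − ∂V₃/∂p = 2*p*q
(∇×V)₃ = ∂V₂/∂p − ∂V₁/∂q = -3*p^2 - 2*p*r - 2*r
∇×V = (2*p + 2*q*r, 2*p*q, -3*p^2 - 2*p*r - 2*r)
At (-1, 2, 3): (10, -4, -3).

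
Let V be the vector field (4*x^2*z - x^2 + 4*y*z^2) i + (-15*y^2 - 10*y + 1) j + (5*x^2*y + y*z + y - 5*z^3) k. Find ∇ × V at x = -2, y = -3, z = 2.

(∇×V)₁ = ∂V₃/∂y − ∂V₂/∂z = 5*x^2 + z + 1
(∇×V)₂ = ∂V₁/∂z − ∂V₃/∂x = 4*x^2 - 10*x*y + 8*y*z
(∇×V)₃ = ∂V₂/∂x − ∂V₁/∂y = -4*z^2
∇×V = (5*x^2 + z + 1, 4*x^2 - 10*x*y + 8*y*z, -4*z^2)
At (-2, -3, 2): (23, -92, -16).

(23, -92, -16)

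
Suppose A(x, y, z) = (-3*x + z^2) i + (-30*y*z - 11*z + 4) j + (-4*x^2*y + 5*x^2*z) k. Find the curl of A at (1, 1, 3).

(∇×A)₁ = ∂A₃/∂y − ∂A₂/∂z = -4*x^2 + 30*y + 11
(∇×A)₂ = ∂A₁/∂z − ∂A₃/∂x = 8*x*y - 10*x*z + 2*z
(∇×A)₃ = ∂A₂/∂x − ∂A₁/∂y = 0
∇×A = (-4*x^2 + 30*y + 11, 8*x*y - 10*x*z + 2*z, 0)
At (1, 1, 3): (37, -16, 0).

(37, -16, 0)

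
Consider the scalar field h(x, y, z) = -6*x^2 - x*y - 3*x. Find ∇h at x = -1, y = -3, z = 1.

∂h/∂x = -12*x - y - 3
∂h/∂y = -x
∂h/∂z = 0
∇h = (-12*x - y - 3, -x, 0)
At (-1, -3, 1): (12, 1, 0).

(12, 1, 0)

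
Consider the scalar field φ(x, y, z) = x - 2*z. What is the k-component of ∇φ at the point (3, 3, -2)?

(∇φ)_3 = ∂φ/∂z = -2
At (3, 3, -2): -2.

-2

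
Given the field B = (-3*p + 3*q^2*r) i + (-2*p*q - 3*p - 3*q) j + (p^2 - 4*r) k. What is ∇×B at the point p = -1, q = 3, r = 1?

(0, 29, -27)

(∇×B)₁ = ∂B₃/∂q − ∂B₂/∂r = 0
(∇×B)₂ = ∂B₁/∂r − ∂B₃/∂p = -2*p + 3*q^2
(∇×B)₃ = ∂B₂/∂p − ∂B₁/∂q = -6*q*r - 2*q - 3
∇×B = (0, -2*p + 3*q^2, -6*q*r - 2*q - 3)
At (-1, 3, 1): (0, 29, -27).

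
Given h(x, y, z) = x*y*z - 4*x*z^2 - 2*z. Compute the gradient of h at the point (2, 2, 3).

∂h/∂x = y*z - 4*z^2
∂h/∂y = x*z
∂h/∂z = x*y - 8*x*z - 2
∇h = (y*z - 4*z^2, x*z, x*y - 8*x*z - 2)
At (2, 2, 3): (-30, 6, -46).

(-30, 6, -46)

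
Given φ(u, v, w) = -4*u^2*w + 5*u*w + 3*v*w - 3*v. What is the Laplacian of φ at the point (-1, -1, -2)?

16

∂²φ/∂u² = -8*w
∂²φ/∂v² = 0
∂²φ/∂w² = 0
∇²φ = -8*w
At (-1, -1, -2): 16.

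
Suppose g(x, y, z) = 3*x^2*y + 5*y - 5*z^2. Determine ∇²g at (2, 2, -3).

∂²g/∂x² = 6*y
∂²g/∂y² = 0
∂²g/∂z² = -10
∇²g = 6*y - 10
At (2, 2, -3): 2.

2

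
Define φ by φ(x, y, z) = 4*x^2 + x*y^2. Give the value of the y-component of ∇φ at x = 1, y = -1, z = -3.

(∇φ)_2 = ∂φ/∂y = 2*x*y
At (1, -1, -3): -2.

-2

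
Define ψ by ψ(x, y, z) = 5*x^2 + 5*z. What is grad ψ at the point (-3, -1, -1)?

(-30, 0, 5)

∂ψ/∂x = 10*x
∂ψ/∂y = 0
∂ψ/∂z = 5
∇ψ = (10*x, 0, 5)
At (-3, -1, -1): (-30, 0, 5).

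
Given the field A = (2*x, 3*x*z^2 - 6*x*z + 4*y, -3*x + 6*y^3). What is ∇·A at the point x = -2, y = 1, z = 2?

6

∂A₁/∂x = 2
∂A₂/∂y = 4
∂A₃/∂z = 0
∇·A = 6
At (-2, 1, 2): 6.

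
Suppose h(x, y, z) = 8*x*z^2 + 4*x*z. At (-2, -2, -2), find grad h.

(24, 0, 56)

∂h/∂x = 8*z^2 + 4*z
∂h/∂y = 0
∂h/∂z = 16*x*z + 4*x
∇h = (8*z^2 + 4*z, 0, 16*x*z + 4*x)
At (-2, -2, -2): (24, 0, 56).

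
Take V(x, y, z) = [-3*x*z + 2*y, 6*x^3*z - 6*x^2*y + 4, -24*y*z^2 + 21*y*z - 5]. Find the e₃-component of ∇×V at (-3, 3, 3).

(∇×V)_3 = ∂V₂/∂x − ∂V₁/∂y
= 18*x^2*z - 12*x*y − (2)
= 18*x^2*z - 12*x*y - 2
At (-3, 3, 3): 592.

592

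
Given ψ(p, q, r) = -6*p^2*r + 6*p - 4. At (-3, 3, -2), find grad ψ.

∂ψ/∂p = -12*p*r + 6
∂ψ/∂q = 0
∂ψ/∂r = -6*p^2
∇ψ = (-12*p*r + 6, 0, -6*p^2)
At (-3, 3, -2): (-66, 0, -54).

(-66, 0, -54)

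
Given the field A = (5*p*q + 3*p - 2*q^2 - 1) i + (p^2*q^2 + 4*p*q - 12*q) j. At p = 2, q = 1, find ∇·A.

∂A₁/∂p = 5*q + 3
∂A₂/∂q = 2*p^2*q + 4*p - 12
∇·A = 2*p^2*q + 4*p + 5*q - 9
At (2, 1): 12.

12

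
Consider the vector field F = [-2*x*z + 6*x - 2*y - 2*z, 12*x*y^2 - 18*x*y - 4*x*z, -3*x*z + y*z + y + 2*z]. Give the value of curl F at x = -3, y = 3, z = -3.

(-14, -5, 68)

(∇×F)₁ = ∂F₃/∂y − ∂F₂/∂z = 4*x + z + 1
(∇×F)₂ = ∂F₁/∂z − ∂F₃/∂x = -2*x + 3*z - 2
(∇×F)₃ = ∂F₂/∂x − ∂F₁/∂y = 12*y^2 - 18*y - 4*z + 2
∇×F = (4*x + z + 1, -2*x + 3*z - 2, 12*y^2 - 18*y - 4*z + 2)
At (-3, 3, -3): (-14, -5, 68).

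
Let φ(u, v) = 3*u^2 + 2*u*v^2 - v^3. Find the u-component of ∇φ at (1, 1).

(∇φ)_1 = ∂φ/∂u = 6*u + 2*v^2
At (1, 1): 8.

8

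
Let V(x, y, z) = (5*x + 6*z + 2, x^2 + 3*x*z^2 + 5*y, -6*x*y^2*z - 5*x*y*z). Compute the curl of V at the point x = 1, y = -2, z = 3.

(39, 48, 29)

(∇×V)₁ = ∂V₃/∂y − ∂V₂/∂z = -12*x*y*z - 11*x*z
(∇×V)₂ = ∂V₁/∂z − ∂V₃/∂x = 6*y^2*z + 5*y*z + 6
(∇×V)₃ = ∂V₂/∂x − ∂V₁/∂y = 2*x + 3*z^2
∇×V = (-12*x*y*z - 11*x*z, 6*y^2*z + 5*y*z + 6, 2*x + 3*z^2)
At (1, -2, 3): (39, 48, 29).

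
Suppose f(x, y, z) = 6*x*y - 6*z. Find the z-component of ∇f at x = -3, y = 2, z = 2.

(∇f)_3 = ∂f/∂z = -6
At (-3, 2, 2): -6.

-6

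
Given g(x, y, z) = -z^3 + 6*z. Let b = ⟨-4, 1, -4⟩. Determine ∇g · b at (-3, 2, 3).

∂g/∂x = 0
∂g/∂y = 0
∂g/∂z = -3*z^2 + 6
∇g at (-3, 2, 3) = (0, 0, -21)
∇g · b = (0)(-4) + (0)(1) + (-21)(-4) = 84

84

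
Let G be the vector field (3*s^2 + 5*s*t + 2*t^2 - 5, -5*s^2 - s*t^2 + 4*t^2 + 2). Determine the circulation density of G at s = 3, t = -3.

-42

∂G₂/∂s = -10*s - t^2
∂G₁/∂t = 5*s + 4*t
Scalar curl = -15*s - t^2 - 4*t
At (3, -3): -42.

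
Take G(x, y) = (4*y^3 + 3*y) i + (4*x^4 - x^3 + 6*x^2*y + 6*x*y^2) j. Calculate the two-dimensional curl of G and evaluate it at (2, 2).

137

∂G₂/∂x = 16*x^3 - 3*x^2 + 12*x*y + 6*y^2
∂G₁/∂y = 12*y^2 + 3
Scalar curl = 16*x^3 - 3*x^2 + 12*x*y - 6*y^2 - 3
At (2, 2): 137.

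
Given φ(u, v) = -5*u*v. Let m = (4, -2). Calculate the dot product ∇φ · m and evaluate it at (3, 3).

-30

∂φ/∂u = -5*v
∂φ/∂v = -5*u
∇φ at (3, 3) = (-15, -15)
∇φ · m = (-15)(4) + (-15)(-2) = -30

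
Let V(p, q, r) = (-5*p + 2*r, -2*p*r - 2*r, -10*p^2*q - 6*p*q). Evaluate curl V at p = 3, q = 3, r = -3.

(∇×V)₁ = ∂V₃/∂q − ∂V₂/∂r = -10*p^2 - 4*p + 2
(∇×V)₂ = ∂V₁/∂r − ∂V₃/∂p = 20*p*q + 6*q + 2
(∇×V)₃ = ∂V₂/∂p − ∂V₁/∂q = -2*r
∇×V = (-10*p^2 - 4*p + 2, 20*p*q + 6*q + 2, -2*r)
At (3, 3, -3): (-100, 200, 6).

(-100, 200, 6)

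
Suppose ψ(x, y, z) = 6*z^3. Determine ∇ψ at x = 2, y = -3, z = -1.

∂ψ/∂x = 0
∂ψ/∂y = 0
∂ψ/∂z = 18*z^2
∇ψ = (0, 0, 18*z^2)
At (2, -3, -1): (0, 0, 18).

(0, 0, 18)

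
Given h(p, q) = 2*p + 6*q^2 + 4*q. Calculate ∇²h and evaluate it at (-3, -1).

∂²h/∂p² = 0
∂²h/∂q² = 12
∇²h = 12
At (-3, -1): 12.

12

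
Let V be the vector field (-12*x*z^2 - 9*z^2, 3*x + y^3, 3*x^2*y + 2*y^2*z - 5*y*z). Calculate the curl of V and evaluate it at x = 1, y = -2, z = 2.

(-23, -72, 3)

(∇×V)₁ = ∂V₃/∂y − ∂V₂/∂z = 3*x^2 + 4*y*z - 5*z
(∇×V)₂ = ∂V₁/∂z − ∂V₃/∂x = -6*x*y - 24*x*z - 18*z
(∇×V)₃ = ∂V₂/∂x − ∂V₁/∂y = 3
∇×V = (3*x^2 + 4*y*z - 5*z, -6*x*y - 24*x*z - 18*z, 3)
At (1, -2, 2): (-23, -72, 3).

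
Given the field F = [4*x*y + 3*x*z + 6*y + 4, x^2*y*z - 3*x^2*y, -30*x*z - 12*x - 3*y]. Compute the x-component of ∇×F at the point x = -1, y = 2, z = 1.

-5

(∇×F)_1 = ∂F₃/∂y − ∂F₂/∂z
= -3 − (x^2*y)
= -x^2*y - 3
At (-1, 2, 1): -5.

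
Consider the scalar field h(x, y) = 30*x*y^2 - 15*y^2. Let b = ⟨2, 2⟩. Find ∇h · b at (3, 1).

360

∂h/∂x = 30*y^2
∂h/∂y = 60*x*y - 30*y
∇h at (3, 1) = (30, 150)
∇h · b = (30)(2) + (150)(2) = 360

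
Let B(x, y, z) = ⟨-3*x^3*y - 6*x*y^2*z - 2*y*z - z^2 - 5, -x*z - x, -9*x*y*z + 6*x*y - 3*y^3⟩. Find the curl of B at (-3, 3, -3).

(∇×B)₁ = ∂B₃/∂y − ∂B₂/∂z = -9*x*z + 7*x - 9*y^2
(∇×B)₂ = ∂B₁/∂z − ∂B₃/∂x = -6*x*y^2 + 9*y*z - 8*y - 2*z
(∇×B)₃ = ∂B₂/∂x − ∂B₁/∂y = 3*x^3 + 12*x*y*z + z - 1
∇×B = (-9*x*z + 7*x - 9*y^2, -6*x*y^2 + 9*y*z - 8*y - 2*z, 3*x^3 + 12*x*y*z + z - 1)
At (-3, 3, -3): (-183, 63, 239).

(-183, 63, 239)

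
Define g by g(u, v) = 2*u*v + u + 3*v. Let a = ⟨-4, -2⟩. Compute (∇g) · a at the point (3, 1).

-30

∂g/∂u = 2*v + 1
∂g/∂v = 2*u + 3
∇g at (3, 1) = (3, 9)
∇g · a = (3)(-4) + (9)(-2) = -30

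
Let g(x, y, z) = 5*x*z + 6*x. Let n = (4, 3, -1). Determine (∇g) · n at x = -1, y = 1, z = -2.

∂g/∂x = 5*z + 6
∂g/∂y = 0
∂g/∂z = 5*x
∇g at (-1, 1, -2) = (-4, 0, -5)
∇g · n = (-4)(4) + (0)(3) + (-5)(-1) = -11

-11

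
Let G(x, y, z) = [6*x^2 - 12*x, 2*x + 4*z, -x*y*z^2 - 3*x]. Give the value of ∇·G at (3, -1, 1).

∂G₁/∂x = 12*x - 12
∂G₂/∂y = 0
∂G₃/∂z = -2*x*y*z
∇·G = -2*x*y*z + 12*x - 12
At (3, -1, 1): 30.

30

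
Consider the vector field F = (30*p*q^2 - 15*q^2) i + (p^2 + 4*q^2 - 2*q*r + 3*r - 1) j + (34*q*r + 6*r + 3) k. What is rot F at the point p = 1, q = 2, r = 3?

(103, 0, -58)

(∇×F)₁ = ∂F₃/∂q − ∂F₂/∂r = 2*q + 34*r - 3
(∇×F)₂ = ∂F₁/∂r − ∂F₃/∂p = 0
(∇×F)₃ = ∂F₂/∂p − ∂F₁/∂q = -60*p*q + 2*p + 30*q
∇×F = (2*q + 34*r - 3, 0, -60*p*q + 2*p + 30*q)
At (1, 2, 3): (103, 0, -58).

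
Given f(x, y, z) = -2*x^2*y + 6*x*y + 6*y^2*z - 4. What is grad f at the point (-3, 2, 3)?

∂f/∂x = -4*x*y + 6*y
∂f/∂y = -2*x^2 + 6*x + 12*y*z
∂f/∂z = 6*y^2
∇f = (-4*x*y + 6*y, -2*x^2 + 6*x + 12*y*z, 6*y^2)
At (-3, 2, 3): (36, 36, 24).

(36, 36, 24)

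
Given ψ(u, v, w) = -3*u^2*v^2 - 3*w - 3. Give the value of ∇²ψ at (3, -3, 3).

∂²ψ/∂u² = -6*v^2
∂²ψ/∂v² = -6*u^2
∂²ψ/∂w² = 0
∇²ψ = -6*u^2 - 6*v^2
At (3, -3, 3): -108.

-108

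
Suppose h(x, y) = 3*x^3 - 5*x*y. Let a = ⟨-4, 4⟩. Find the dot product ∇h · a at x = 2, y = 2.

-144

∂h/∂x = 9*x^2 - 5*y
∂h/∂y = -5*x
∇h at (2, 2) = (26, -10)
∇h · a = (26)(-4) + (-10)(4) = -144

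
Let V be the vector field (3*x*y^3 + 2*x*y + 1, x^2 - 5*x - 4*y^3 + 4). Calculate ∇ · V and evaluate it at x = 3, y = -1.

∂V₁/∂x = 3*y^3 + 2*y
∂V₂/∂y = -12*y^2
∇·V = 3*y^3 - 12*y^2 + 2*y
At (3, -1): -17.

-17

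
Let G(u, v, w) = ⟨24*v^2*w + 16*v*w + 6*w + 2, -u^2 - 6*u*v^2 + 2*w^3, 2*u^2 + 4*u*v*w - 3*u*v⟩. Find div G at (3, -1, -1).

∂G₁/∂u = 0
∂G₂/∂v = -12*u*v
∂G₃/∂w = 4*u*v
∇·G = -8*u*v
At (3, -1, -1): 24.

24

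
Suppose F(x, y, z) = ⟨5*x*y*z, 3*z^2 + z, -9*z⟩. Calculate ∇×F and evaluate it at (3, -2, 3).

(-19, -30, -45)

(∇×F)₁ = ∂F₃/∂y − ∂F₂/∂z = -6*z - 1
(∇×F)₂ = ∂F₁/∂z − ∂F₃/∂x = 5*x*y
(∇×F)₃ = ∂F₂/∂x − ∂F₁/∂y = -5*x*z
∇×F = (-6*z - 1, 5*x*y, -5*x*z)
At (3, -2, 3): (-19, -30, -45).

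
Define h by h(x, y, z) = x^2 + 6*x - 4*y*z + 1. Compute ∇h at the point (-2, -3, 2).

(2, -8, 12)

∂h/∂x = 2*x + 6
∂h/∂y = -4*z
∂h/∂z = -4*y
∇h = (2*x + 6, -4*z, -4*y)
At (-2, -3, 2): (2, -8, 12).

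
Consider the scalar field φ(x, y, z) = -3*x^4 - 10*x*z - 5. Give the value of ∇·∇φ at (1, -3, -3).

∂²φ/∂x² = -36*x^2
∂²φ/∂y² = 0
∂²φ/∂z² = 0
∇²φ = -36*x^2
At (1, -3, -3): -36.

-36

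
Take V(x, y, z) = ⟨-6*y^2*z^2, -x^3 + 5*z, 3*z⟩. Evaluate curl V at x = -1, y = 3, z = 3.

(-5, -324, 321)

(∇×V)₁ = ∂V₃/∂y − ∂V₂/∂z = -5
(∇×V)₂ = ∂V₁/∂z − ∂V₃/∂x = -12*y^2*z
(∇×V)₃ = ∂V₂/∂x − ∂V₁/∂y = -3*x^2 + 12*y*z^2
∇×V = (-5, -12*y^2*z, -3*x^2 + 12*y*z^2)
At (-1, 3, 3): (-5, -324, 321).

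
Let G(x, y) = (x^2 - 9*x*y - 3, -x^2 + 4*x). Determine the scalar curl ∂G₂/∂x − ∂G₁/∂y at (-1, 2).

∂G₂/∂x = -2*x + 4
∂G₁/∂y = -9*x
Scalar curl = 7*x + 4
At (-1, 2): -3.

-3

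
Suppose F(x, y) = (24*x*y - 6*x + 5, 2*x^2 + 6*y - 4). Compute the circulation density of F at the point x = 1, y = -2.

-20

∂F₂/∂x = 4*x
∂F₁/∂y = 24*x
Scalar curl = -20*x
At (1, -2): -20.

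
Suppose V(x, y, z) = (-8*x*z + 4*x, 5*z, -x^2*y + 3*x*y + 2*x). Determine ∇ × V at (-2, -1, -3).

(-15, 21, 0)

(∇×V)₁ = ∂V₃/∂y − ∂V₂/∂z = -x^2 + 3*x - 5
(∇×V)₂ = ∂V₁/∂z − ∂V₃/∂x = 2*x*y - 8*x - 3*y - 2
(∇×V)₃ = ∂V₂/∂x − ∂V₁/∂y = 0
∇×V = (-x^2 + 3*x - 5, 2*x*y - 8*x - 3*y - 2, 0)
At (-2, -1, -3): (-15, 21, 0).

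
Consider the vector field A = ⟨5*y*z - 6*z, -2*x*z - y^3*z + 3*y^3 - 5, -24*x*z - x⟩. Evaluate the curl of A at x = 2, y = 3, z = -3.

(∇×A)₁ = ∂A₃/∂y − ∂A₂/∂z = 2*x + y^3
(∇×A)₂ = ∂A₁/∂z − ∂A₃/∂x = 5*y + 24*z - 5
(∇×A)₃ = ∂A₂/∂x − ∂A₁/∂y = -7*z
∇×A = (2*x + y^3, 5*y + 24*z - 5, -7*z)
At (2, 3, -3): (31, -62, 21).

(31, -62, 21)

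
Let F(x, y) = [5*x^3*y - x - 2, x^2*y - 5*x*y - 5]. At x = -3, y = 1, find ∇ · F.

158

∂F₁/∂x = 15*x^2*y - 1
∂F₂/∂y = x^2 - 5*x
∇·F = 15*x^2*y + x^2 - 5*x - 1
At (-3, 1): 158.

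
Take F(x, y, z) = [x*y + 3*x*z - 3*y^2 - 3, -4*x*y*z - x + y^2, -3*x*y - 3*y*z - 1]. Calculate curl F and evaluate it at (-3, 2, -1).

(-12, -3, 22)

(∇×F)₁ = ∂F₃/∂y − ∂F₂/∂z = 4*x*y - 3*x - 3*z
(∇×F)₂ = ∂F₁/∂z − ∂F₃/∂x = 3*x + 3*y
(∇×F)₃ = ∂F₂/∂x − ∂F₁/∂y = -x - 4*y*z + 6*y - 1
∇×F = (4*x*y - 3*x - 3*z, 3*x + 3*y, -x - 4*y*z + 6*y - 1)
At (-3, 2, -1): (-12, -3, 22).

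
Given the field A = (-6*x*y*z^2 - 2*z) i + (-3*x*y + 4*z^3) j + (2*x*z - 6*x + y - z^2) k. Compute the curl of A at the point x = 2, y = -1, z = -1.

(∇×A)₁ = ∂A₃/∂y − ∂A₂/∂z = -12*z^2 + 1
(∇×A)₂ = ∂A₁/∂z − ∂A₃/∂x = -12*x*y*z - 2*z + 4
(∇×A)₃ = ∂A₂/∂x − ∂A₁/∂y = 6*x*z^2 - 3*y
∇×A = (-12*z^2 + 1, -12*x*y*z - 2*z + 4, 6*x*z^2 - 3*y)
At (2, -1, -1): (-11, -18, 15).

(-11, -18, 15)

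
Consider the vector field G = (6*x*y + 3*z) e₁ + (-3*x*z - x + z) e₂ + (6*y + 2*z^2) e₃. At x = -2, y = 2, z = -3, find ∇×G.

(-1, 3, 20)

(∇×G)₁ = ∂G₃/∂y − ∂G₂/∂z = 3*x + 5
(∇×G)₂ = ∂G₁/∂z − ∂G₃/∂x = 3
(∇×G)₃ = ∂G₂/∂x − ∂G₁/∂y = -6*x - 3*z - 1
∇×G = (3*x + 5, 3, -6*x - 3*z - 1)
At (-2, 2, -3): (-1, 3, 20).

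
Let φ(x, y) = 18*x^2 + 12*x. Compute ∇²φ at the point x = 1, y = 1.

36

∂²φ/∂x² = 36
∂²φ/∂y² = 0
∇²φ = 36
At (1, 1): 36.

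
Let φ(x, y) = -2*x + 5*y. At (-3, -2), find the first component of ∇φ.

(∇φ)_1 = ∂φ/∂x = -2
At (-3, -2): -2.

-2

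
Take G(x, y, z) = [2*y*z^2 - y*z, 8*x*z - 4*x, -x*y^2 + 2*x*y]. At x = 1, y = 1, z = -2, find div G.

∂G₁/∂x = 0
∂G₂/∂y = 0
∂G₃/∂z = 0
∇·G = 0
At (1, 1, -2): 0.

0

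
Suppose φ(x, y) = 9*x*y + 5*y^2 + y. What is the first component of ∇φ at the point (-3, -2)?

(∇φ)_1 = ∂φ/∂x = 9*y
At (-3, -2): -18.

-18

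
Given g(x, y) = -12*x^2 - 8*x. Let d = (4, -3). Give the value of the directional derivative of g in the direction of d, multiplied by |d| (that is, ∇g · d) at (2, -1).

∂g/∂x = -24*x - 8
∂g/∂y = 0
∇g at (2, -1) = (-56, 0)
∇g · d = (-56)(4) + (0)(-3) = -224

-224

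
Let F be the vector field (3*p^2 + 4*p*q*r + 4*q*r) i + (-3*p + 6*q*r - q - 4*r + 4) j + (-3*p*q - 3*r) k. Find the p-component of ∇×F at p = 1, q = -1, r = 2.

(∇×F)_1 = ∂F₃/∂q − ∂F₂/∂r
= -3*p − (6*q - 4)
= -3*p - 6*q + 4
At (1, -1, 2): 7.

7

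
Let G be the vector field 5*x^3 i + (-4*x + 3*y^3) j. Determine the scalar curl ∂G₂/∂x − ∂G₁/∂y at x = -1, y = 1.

∂G₂/∂x = -4
∂G₁/∂y = 0
Scalar curl = -4
At (-1, 1): -4.

-4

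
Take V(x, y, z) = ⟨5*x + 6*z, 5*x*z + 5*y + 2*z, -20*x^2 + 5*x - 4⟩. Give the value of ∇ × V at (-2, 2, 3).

(∇×V)₁ = ∂V₃/∂y − ∂V₂/∂z = -5*x - 2
(∇×V)₂ = ∂V₁/∂z − ∂V₃/∂x = 40*x + 1
(∇×V)₃ = ∂V₂/∂x − ∂V₁/∂y = 5*z
∇×V = (-5*x - 2, 40*x + 1, 5*z)
At (-2, 2, 3): (8, -79, 15).

(8, -79, 15)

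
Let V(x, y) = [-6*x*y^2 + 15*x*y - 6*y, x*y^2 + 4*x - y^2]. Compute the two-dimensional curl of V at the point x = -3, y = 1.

∂V₂/∂x = y^2 + 4
∂V₁/∂y = -12*x*y + 15*x - 6
Scalar curl = 12*x*y - 15*x + y^2 + 10
At (-3, 1): 20.

20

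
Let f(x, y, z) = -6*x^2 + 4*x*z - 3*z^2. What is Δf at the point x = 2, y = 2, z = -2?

-18

∂²f/∂x² = -12
∂²f/∂y² = 0
∂²f/∂z² = -6
∇²f = -18
At (2, 2, -2): -18.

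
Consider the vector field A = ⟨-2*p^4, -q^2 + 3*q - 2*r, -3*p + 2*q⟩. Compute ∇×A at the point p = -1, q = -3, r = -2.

(∇×A)₁ = ∂A₃/∂q − ∂A₂/∂r = 4
(∇×A)₂ = ∂A₁/∂r − ∂A₃/∂p = 3
(∇×A)₃ = ∂A₂/∂p − ∂A₁/∂q = 0
∇×A = (4, 3, 0)
At (-1, -3, -2): (4, 3, 0).

(4, 3, 0)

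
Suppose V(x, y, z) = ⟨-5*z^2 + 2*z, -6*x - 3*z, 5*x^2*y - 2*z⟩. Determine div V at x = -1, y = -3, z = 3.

∂V₁/∂x = 0
∂V₂/∂y = 0
∂V₃/∂z = -2
∇·V = -2
At (-1, -3, 3): -2.

-2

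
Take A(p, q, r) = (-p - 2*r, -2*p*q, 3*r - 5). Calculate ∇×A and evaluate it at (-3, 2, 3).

(∇×A)₁ = ∂A₃/∂q − ∂A₂/∂r = 0
(∇×A)₂ = ∂A₁/∂r − ∂A₃/∂p = -2
(∇×A)₃ = ∂A₂/∂p − ∂A₁/∂q = -2*q
∇×A = (0, -2, -2*q)
At (-3, 2, 3): (0, -2, -4).

(0, -2, -4)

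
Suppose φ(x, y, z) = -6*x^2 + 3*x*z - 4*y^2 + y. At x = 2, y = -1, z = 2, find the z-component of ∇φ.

6

(∇φ)_3 = ∂φ/∂z = 3*x
At (2, -1, 2): 6.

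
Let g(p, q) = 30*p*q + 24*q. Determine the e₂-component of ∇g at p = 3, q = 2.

114

(∇g)_2 = ∂g/∂q = 30*p + 24
At (3, 2): 114.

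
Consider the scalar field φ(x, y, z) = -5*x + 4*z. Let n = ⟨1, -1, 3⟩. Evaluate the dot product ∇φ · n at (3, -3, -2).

7

∂φ/∂x = -5
∂φ/∂y = 0
∂φ/∂z = 4
∇φ at (3, -3, -2) = (-5, 0, 4)
∇φ · n = (-5)(1) + (0)(-1) + (4)(3) = 7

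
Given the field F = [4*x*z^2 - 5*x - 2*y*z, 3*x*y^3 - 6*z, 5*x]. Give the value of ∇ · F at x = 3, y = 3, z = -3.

274

∂F₁/∂x = 4*z^2 - 5
∂F₂/∂y = 9*x*y^2
∂F₃/∂z = 0
∇·F = 9*x*y^2 + 4*z^2 - 5
At (3, 3, -3): 274.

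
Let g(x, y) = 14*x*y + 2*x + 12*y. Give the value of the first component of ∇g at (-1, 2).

30

(∇g)_1 = ∂g/∂x = 14*y + 2
At (-1, 2): 30.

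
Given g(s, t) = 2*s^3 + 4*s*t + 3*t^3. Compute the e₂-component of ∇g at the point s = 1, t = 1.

(∇g)_2 = ∂g/∂t = 4*s + 9*t^2
At (1, 1): 13.

13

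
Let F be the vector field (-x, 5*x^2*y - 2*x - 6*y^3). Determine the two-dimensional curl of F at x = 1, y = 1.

∂F₂/∂x = 10*x*y - 2
∂F₁/∂y = 0
Scalar curl = 10*x*y - 2
At (1, 1): 8.

8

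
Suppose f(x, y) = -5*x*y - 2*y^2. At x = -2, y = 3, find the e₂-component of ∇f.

-2

(∇f)_2 = ∂f/∂y = -5*x - 4*y
At (-2, 3): -2.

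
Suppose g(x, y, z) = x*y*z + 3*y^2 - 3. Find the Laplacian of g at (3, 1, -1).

∂²g/∂x² = 0
∂²g/∂y² = 6
∂²g/∂z² = 0
∇²g = 6
At (3, 1, -1): 6.

6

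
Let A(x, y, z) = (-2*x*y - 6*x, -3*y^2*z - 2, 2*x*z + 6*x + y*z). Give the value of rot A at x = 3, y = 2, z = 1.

(∇×A)₁ = ∂A₃/∂y − ∂A₂/∂z = 3*y^2 + z
(∇×A)₂ = ∂A₁/∂z − ∂A₃/∂x = -2*z - 6
(∇×A)₃ = ∂A₂/∂x − ∂A₁/∂y = 2*x
∇×A = (3*y^2 + z, -2*z - 6, 2*x)
At (3, 2, 1): (13, -8, 6).

(13, -8, 6)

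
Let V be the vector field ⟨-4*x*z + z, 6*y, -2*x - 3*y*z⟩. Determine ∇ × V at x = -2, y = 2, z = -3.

(∇×V)₁ = ∂V₃/∂y − ∂V₂/∂z = -3*z
(∇×V)₂ = ∂V₁/∂z − ∂V₃/∂x = -4*x + 3
(∇×V)₃ = ∂V₂/∂x − ∂V₁/∂y = 0
∇×V = (-3*z, -4*x + 3, 0)
At (-2, 2, -3): (9, 11, 0).

(9, 11, 0)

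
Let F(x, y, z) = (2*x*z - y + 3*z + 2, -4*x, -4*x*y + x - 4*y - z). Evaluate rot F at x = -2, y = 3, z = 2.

(4, 10, -3)

(∇×F)₁ = ∂F₃/∂y − ∂F₂/∂z = -4*x - 4
(∇×F)₂ = ∂F₁/∂z − ∂F₃/∂x = 2*x + 4*y + 2
(∇×F)₃ = ∂F₂/∂x − ∂F₁/∂y = -3
∇×F = (-4*x - 4, 2*x + 4*y + 2, -3)
At (-2, 3, 2): (4, 10, -3).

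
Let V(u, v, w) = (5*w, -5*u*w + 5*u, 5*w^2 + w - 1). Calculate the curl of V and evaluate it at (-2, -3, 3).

(-10, 5, -10)

(∇×V)₁ = ∂V₃/∂v − ∂V₂/∂w = 5*u
(∇×V)₂ = ∂V₁/∂w − ∂V₃/∂u = 5
(∇×V)₃ = ∂V₂/∂u − ∂V₁/∂v = -5*w + 5
∇×V = (5*u, 5, -5*w + 5)
At (-2, -3, 3): (-10, 5, -10).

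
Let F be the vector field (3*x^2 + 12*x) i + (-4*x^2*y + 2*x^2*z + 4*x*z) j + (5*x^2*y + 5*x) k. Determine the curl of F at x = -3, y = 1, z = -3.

(∇×F)₁ = ∂F₃/∂y − ∂F₂/∂z = 3*x^2 - 4*x
(∇×F)₂ = ∂F₁/∂z − ∂F₃/∂x = -10*x*y - 5
(∇×F)₃ = ∂F₂/∂x − ∂F₁/∂y = -8*x*y + 4*x*z + 4*z
∇×F = (3*x^2 - 4*x, -10*x*y - 5, -8*x*y + 4*x*z + 4*z)
At (-3, 1, -3): (39, 25, 48).

(39, 25, 48)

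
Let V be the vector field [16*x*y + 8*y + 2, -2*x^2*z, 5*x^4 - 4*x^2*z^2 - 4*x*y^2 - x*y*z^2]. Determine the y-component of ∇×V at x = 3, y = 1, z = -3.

-311

(∇×V)_2 = ∂V₁/∂z − ∂V₃/∂x
= 0 − (20*x^3 - 8*x*z^2 - 4*y^2 - y*z^2)
= -20*x^3 + 8*x*z^2 + 4*y^2 + y*z^2
At (3, 1, -3): -311.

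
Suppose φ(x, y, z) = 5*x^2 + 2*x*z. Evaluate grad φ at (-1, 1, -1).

∂φ/∂x = 10*x + 2*z
∂φ/∂y = 0
∂φ/∂z = 2*x
∇φ = (10*x + 2*z, 0, 2*x)
At (-1, 1, -1): (-12, 0, -2).

(-12, 0, -2)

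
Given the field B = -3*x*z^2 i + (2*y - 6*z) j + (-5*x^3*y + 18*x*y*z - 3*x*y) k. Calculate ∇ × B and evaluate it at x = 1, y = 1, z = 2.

(34, -30, 0)

(∇×B)₁ = ∂B₃/∂y − ∂B₂/∂z = -5*x^3 + 18*x*z - 3*x + 6
(∇×B)₂ = ∂B₁/∂z − ∂B₃/∂x = 15*x^2*y - 6*x*z - 18*y*z + 3*y
(∇×B)₃ = ∂B₂/∂x − ∂B₁/∂y = 0
∇×B = (-5*x^3 + 18*x*z - 3*x + 6, 15*x^2*y - 6*x*z - 18*y*z + 3*y, 0)
At (1, 1, 2): (34, -30, 0).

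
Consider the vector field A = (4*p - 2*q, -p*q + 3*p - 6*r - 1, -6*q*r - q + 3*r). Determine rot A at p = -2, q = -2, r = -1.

(11, 0, 7)

(∇×A)₁ = ∂A₃/∂q − ∂A₂/∂r = -6*r + 5
(∇×A)₂ = ∂A₁/∂r − ∂A₃/∂p = 0
(∇×A)₃ = ∂A₂/∂p − ∂A₁/∂q = -q + 5
∇×A = (-6*r + 5, 0, -q + 5)
At (-2, -2, -1): (11, 0, 7).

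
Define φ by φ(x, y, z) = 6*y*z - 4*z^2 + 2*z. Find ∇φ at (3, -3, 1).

∂φ/∂x = 0
∂φ/∂y = 6*z
∂φ/∂z = 6*y - 8*z + 2
∇φ = (0, 6*z, 6*y - 8*z + 2)
At (3, -3, 1): (0, 6, -24).

(0, 6, -24)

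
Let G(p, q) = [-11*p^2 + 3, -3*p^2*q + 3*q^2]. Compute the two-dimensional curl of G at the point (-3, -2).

-36

∂G₂/∂p = -6*p*q
∂G₁/∂q = 0
Scalar curl = -6*p*q
At (-3, -2): -36.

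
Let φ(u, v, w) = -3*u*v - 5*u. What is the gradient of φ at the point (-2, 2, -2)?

∂φ/∂u = -3*v - 5
∂φ/∂v = -3*u
∂φ/∂w = 0
∇φ = (-3*v - 5, -3*u, 0)
At (-2, 2, -2): (-11, 6, 0).

(-11, 6, 0)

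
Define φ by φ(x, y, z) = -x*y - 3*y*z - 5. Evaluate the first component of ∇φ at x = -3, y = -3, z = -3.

(∇φ)_1 = ∂φ/∂x = -y
At (-3, -3, -3): 3.

3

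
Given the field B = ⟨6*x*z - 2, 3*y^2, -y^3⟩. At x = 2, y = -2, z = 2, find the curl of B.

(-12, 12, 0)

(∇×B)₁ = ∂B₃/∂y − ∂B₂/∂z = -3*y^2
(∇×B)₂ = ∂B₁/∂z − ∂B₃/∂x = 6*x
(∇×B)₃ = ∂B₂/∂x − ∂B₁/∂y = 0
∇×B = (-3*y^2, 6*x, 0)
At (2, -2, 2): (-12, 12, 0).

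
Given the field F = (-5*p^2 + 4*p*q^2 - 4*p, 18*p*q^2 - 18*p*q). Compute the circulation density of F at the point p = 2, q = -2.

140

∂F₂/∂p = 18*q^2 - 18*q
∂F₁/∂q = 8*p*q
Scalar curl = -8*p*q + 18*q^2 - 18*q
At (2, -2): 140.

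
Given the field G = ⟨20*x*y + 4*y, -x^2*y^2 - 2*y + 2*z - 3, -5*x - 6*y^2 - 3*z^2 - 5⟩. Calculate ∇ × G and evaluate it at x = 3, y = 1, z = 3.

(∇×G)₁ = ∂G₃/∂y − ∂G₂/∂z = -12*y - 2
(∇×G)₂ = ∂G₁/∂z − ∂G₃/∂x = 5
(∇×G)₃ = ∂G₂/∂x − ∂G₁/∂y = -2*x*y^2 - 20*x - 4
∇×G = (-12*y - 2, 5, -2*x*y^2 - 20*x - 4)
At (3, 1, 3): (-14, 5, -70).

(-14, 5, -70)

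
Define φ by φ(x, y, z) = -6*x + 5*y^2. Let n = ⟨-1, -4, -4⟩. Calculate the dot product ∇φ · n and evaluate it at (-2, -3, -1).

∂φ/∂x = -6
∂φ/∂y = 10*y
∂φ/∂z = 0
∇φ at (-2, -3, -1) = (-6, -30, 0)
∇φ · n = (-6)(-1) + (-30)(-4) + (0)(-4) = 126

126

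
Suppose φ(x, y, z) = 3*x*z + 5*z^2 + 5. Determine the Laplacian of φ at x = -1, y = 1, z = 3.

∂²φ/∂x² = 0
∂²φ/∂y² = 0
∂²φ/∂z² = 10
∇²φ = 10
At (-1, 1, 3): 10.

10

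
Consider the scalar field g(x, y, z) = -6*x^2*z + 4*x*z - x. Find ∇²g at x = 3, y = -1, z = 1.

∂²g/∂x² = -12*z
∂²g/∂y² = 0
∂²g/∂z² = 0
∇²g = -12*z
At (3, -1, 1): -12.

-12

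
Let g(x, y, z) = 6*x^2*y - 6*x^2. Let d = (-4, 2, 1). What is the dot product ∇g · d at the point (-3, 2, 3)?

∂g/∂x = 12*x*y - 12*x
∂g/∂y = 6*x^2
∂g/∂z = 0
∇g at (-3, 2, 3) = (-36, 54, 0)
∇g · d = (-36)(-4) + (54)(2) + (0)(1) = 252

252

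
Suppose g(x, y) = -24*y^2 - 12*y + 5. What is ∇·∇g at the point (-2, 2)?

∂²g/∂x² = 0
∂²g/∂y² = -48
∇²g = -48
At (-2, 2): -48.

-48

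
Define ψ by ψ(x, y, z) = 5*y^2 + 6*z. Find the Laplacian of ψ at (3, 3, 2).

10

∂²ψ/∂x² = 0
∂²ψ/∂y² = 10
∂²ψ/∂z² = 0
∇²ψ = 10
At (3, 3, 2): 10.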